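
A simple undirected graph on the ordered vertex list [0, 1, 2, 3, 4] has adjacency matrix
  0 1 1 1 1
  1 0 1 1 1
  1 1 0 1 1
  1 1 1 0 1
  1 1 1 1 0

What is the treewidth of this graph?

4

A width-4 tree decomposition is:
Bags: B1 = {0, 1, 2, 3, 4}
Tree: (single bag)
With just one bag of size 5, the width is 5 − 1 = 4, so tw(G) ≤ 4. On the other hand G contains the 5-clique {0, 1, 2, 3, 4}. A clique must lie in a single bag of any decomposition, so no decomposition can have width below 4. The upper and lower bounds meet at 4, so that is the treewidth.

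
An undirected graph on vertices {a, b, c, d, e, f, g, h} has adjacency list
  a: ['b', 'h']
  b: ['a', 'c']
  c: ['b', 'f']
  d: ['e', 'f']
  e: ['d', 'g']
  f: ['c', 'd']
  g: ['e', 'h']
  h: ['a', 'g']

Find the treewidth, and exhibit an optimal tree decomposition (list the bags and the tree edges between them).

The largest bag has 3 vertices, giving width 2; this decomposition certifies tw(G) ≤ 2. Since d–e–g–h–a–b–c–f–d is a cycle in G, G is not acyclic. Forests are exactly the graphs of treewidth ≤ 1, so tw(G) ≥ 2. Combining the bounds, tw(G) = 2.

Treewidth 2.
One optimal decomposition is:
Bags: B1 = {d, e, g}  B2 = {d, g, h}  B3 = {a, d, h}  B4 = {a, b, d}  B5 = {b, c, d}  B6 = {c, d, f}
Tree: B1–B2, B2–B3, B3–B4, B4–B5, B5–B6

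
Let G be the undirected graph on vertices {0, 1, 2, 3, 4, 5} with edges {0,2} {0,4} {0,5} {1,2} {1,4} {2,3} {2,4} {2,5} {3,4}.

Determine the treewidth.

2

A width-2 tree decomposition is:
Bags: B1 = {1, 2, 4}  B2 = {0, 2, 4}  B3 = {2, 3, 4}  B4 = {0, 2, 5}
Tree: B1–B2, B2–B3, B2–B4
Each bag holds 3 vertices, so the decomposition has width 2, which upper-bounds the treewidth. For the lower bound, the 3 vertices {0, 2, 4} are pairwise adjacent, and any tree decomposition puts a clique entirely inside one bag — forcing width ≥ 2. Hence tw(G) = 2 exactly.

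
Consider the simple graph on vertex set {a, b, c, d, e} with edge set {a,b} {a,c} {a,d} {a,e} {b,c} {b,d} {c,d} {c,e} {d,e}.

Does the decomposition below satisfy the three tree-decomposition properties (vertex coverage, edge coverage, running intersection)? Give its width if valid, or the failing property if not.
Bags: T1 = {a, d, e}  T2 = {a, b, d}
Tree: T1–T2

No — vertex c appears in no bag.

A tree decomposition must satisfy three properties: every vertex lies in some bag; for every edge, both endpoints lie together in some bag; and for every vertex, the bags containing it form a connected subtree. Here vertex c appears in no bag, so the decomposition is invalid.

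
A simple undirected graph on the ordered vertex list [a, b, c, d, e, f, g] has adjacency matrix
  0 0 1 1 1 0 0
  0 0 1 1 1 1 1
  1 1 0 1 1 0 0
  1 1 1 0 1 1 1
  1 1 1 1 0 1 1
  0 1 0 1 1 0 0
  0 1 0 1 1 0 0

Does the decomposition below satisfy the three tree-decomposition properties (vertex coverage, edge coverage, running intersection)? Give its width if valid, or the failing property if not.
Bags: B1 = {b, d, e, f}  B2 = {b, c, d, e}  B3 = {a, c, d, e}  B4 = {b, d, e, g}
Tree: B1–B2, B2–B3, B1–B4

Every vertex of G appears in some bag (union = {a, b, c, d, e, f, g}); every edge is covered by a bag; and for each vertex v the set of bags containing v is connected in the bag tree. The decomposition is therefore valid. The largest bag has 4 vertices, so the width is 3.

Yes; width 3.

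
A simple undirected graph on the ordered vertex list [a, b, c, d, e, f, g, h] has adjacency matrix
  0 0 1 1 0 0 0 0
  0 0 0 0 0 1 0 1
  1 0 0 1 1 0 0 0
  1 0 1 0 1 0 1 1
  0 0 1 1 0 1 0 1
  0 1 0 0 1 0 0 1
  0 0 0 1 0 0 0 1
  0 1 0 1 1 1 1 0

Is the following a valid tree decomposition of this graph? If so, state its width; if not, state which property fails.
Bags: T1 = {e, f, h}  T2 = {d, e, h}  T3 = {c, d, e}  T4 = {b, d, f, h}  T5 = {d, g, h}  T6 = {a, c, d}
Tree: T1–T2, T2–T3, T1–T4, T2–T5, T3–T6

A tree decomposition must satisfy three properties: every vertex lies in some bag; for every edge, both endpoints lie together in some bag; and for every vertex, the bags containing it form a connected subtree. Here bags containing vertex d are not connected in the tree, so the decomposition is invalid.

No — bags containing vertex d are not connected in the tree.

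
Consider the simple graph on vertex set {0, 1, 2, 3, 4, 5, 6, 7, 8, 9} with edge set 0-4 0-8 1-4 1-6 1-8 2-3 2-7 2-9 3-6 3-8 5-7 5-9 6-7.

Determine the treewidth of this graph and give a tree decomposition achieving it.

Treewidth 2.
One optimal decomposition is:
Bags: B1 = {2, 5, 9}  B2 = {2, 5, 7}  B3 = {2, 3, 7}  B4 = {3, 6, 7}  B5 = {3, 6, 8}  B6 = {1, 6, 8}  B7 = {0, 1, 8}  B8 = {0, 1, 4}
Tree: B1–B2, B2–B3, B3–B4, B4–B5, B5–B6, B6–B7, B7–B8

Every bag has size at most 3, so the width is 3 − 1 = 2 and tw(G) ≤ 2. The edges 9–5–7–2–9 form a cycle, so G is not a tree and its treewidth is at least 2. Therefore the treewidth is 2.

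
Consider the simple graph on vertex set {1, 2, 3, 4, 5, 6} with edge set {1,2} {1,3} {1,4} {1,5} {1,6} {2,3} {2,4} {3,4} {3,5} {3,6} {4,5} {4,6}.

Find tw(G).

A width-3 tree decomposition is:
Bags: B1 = {1, 3, 4, 6}  B2 = {1, 3, 4, 5}  B3 = {1, 2, 3, 4}
Tree: B1–B2, B1–B3
Every bag has size at most 4, so the width is 4 − 1 = 3 and tw(G) ≤ 3. On the other hand G contains the 4-clique {1, 2, 3, 4}. A clique must lie in a single bag of any decomposition, so no decomposition can have width below 3. Combining the bounds, tw(G) = 3.

3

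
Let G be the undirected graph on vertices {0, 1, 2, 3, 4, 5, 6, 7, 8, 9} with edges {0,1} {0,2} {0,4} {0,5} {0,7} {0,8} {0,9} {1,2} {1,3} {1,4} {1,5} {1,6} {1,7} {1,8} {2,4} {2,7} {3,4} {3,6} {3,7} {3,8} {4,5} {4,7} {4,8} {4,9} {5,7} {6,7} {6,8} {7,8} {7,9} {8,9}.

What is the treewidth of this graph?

A width-4 tree decomposition is:
Bags: B1 = {0, 1, 2, 4, 7}  B2 = {0, 1, 4, 7, 8}  B3 = {1, 3, 4, 7, 8}  B4 = {1, 3, 6, 7, 8}  B5 = {0, 1, 4, 5, 7}  B6 = {0, 4, 7, 8, 9}
Tree: B1–B2, B2–B3, B3–B4, B1–B5, B2–B6
Every bag has size at most 5, so the width is 5 − 1 = 4 and tw(G) ≤ 4. On the other hand G contains the 5-clique {0, 1, 4, 7, 8}. A clique must lie in a single bag of any decomposition, so no decomposition can have width below 4. Combining the bounds, tw(G) = 4.

4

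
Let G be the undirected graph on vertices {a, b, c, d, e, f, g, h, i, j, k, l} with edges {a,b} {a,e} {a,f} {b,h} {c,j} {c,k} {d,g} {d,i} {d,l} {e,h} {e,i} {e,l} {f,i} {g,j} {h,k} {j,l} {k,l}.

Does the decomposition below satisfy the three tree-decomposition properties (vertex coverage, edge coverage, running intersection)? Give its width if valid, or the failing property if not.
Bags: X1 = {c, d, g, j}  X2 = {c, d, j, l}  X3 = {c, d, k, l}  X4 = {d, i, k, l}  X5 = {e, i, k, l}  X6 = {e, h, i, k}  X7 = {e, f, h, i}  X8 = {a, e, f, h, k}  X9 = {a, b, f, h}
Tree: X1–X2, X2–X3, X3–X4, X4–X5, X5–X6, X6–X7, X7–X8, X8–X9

A tree decomposition must satisfy three properties: every vertex lies in some bag; for every edge, both endpoints lie together in some bag; and for every vertex, the bags containing it form a connected subtree. Here bags containing vertex k are not connected in the tree, so the decomposition is invalid.

No — bags containing vertex k are not connected in the tree.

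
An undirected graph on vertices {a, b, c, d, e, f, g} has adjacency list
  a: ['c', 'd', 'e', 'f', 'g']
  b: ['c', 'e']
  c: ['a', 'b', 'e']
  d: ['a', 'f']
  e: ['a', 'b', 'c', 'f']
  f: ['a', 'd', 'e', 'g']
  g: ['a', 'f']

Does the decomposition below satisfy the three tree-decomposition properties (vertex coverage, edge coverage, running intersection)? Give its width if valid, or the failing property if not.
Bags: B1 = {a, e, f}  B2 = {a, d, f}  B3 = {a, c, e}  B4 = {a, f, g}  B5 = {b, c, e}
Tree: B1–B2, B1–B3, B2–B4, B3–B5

Yes; width 2.

Checking the three conditions: (i) the bags cover all of {a, b, c, d, e, f, g}; (ii) for each edge, some bag contains both endpoints; (iii) the bags containing any fixed vertex form a subtree. All hold, so the decomposition is valid with width 3 − 1 = 2.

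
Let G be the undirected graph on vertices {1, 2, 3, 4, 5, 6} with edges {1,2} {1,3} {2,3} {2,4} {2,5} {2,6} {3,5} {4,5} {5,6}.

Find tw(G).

A width-2 tree decomposition is:
Bags: B1 = {1, 2, 3}  B2 = {2, 3, 5}  B3 = {2, 4, 5}  B4 = {2, 5, 6}
Tree: B1–B2, B2–B3, B3–B4
The largest bag has 3 vertices, giving width 2; this decomposition certifies tw(G) ≤ 2. On the other hand G contains the 3-clique {1, 2, 3}. A clique must lie in a single bag of any decomposition, so no decomposition can have width below 2. The upper and lower bounds meet at 2, so that is the treewidth.

2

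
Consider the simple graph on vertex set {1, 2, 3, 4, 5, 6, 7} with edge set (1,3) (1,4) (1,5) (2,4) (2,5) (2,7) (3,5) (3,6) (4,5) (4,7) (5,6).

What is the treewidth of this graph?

2

A width-2 tree decomposition is:
Bags: B1 = {2, 4, 7}  B2 = {2, 4, 5}  B3 = {1, 4, 5}  B4 = {1, 3, 5}  B5 = {3, 5, 6}
Tree: B1–B2, B2–B3, B3–B4, B4–B5
Each bag holds 3 vertices, so the decomposition has width 2, which upper-bounds the treewidth. For the lower bound, the 3 vertices {1, 3, 5} are pairwise adjacent, and any tree decomposition puts a clique entirely inside one bag — forcing width ≥ 2. Combining the bounds, tw(G) = 2.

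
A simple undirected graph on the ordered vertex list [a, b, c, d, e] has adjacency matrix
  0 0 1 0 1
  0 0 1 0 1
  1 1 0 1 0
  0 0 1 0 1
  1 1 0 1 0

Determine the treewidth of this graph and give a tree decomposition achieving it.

Each bag holds 3 vertices, so the decomposition has width 2, which upper-bounds the treewidth. For the lower bound, G contains the cycle c–a–e–d–c, so G is not a forest; only forests have treewidth ≤ 1, hence tw(G) ≥ 2. Hence tw(G) = 2 exactly.

Treewidth 2.
One such decomposition:
Bags: B1 = {a, c, e}  B2 = {c, d, e}  B3 = {b, c, e}
Tree: B1–B2, B2–B3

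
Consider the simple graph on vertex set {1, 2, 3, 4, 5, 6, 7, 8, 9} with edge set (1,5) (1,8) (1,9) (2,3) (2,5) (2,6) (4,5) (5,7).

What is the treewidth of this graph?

1

A width-1 tree decomposition is:
Bags: B1 = {2, 5}  B2 = {1, 5}  B3 = {1, 9}  B4 = {4, 5}  B5 = {2, 3}  B6 = {1, 8}  B7 = {2, 6}  B8 = {5, 7}
Tree: B1–B2, B2–B3, B2–B4, B1–B5, B3–B6, B1–B7, B2–B8
Each bag holds 2 vertices, so the decomposition has width 1, which upper-bounds the treewidth. G has an edge, so its treewidth is at least 1. Hence tw(G) = 1 exactly.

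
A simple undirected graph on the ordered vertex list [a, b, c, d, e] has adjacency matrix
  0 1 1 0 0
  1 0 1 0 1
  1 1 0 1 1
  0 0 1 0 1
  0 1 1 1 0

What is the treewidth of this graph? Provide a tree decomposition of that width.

Every bag has size at most 3, so the width is 3 − 1 = 2 and tw(G) ≤ 2. Conversely, {c, d, e} is a clique of size 3, and the vertices of any clique must share a bag in every tree decomposition; so some bag has ≥ 3 vertices and tw(G) ≥ 2. The upper and lower bounds meet at 2, so that is the treewidth.

Treewidth 2.
One optimal decomposition is:
Bags: B1 = {c, d, e}  B2 = {b, c, e}  B3 = {a, b, c}
Tree: B1–B2, B2–B3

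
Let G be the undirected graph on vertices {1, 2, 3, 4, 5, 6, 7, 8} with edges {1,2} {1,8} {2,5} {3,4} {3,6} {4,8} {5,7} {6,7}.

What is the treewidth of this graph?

2

A width-2 tree decomposition is:
Bags: B1 = {2, 5, 7}  B2 = {2, 6, 7}  B3 = {2, 3, 6}  B4 = {2, 3, 4}  B5 = {2, 4, 8}  B6 = {1, 2, 8}
Tree: B1–B2, B2–B3, B3–B4, B4–B5, B5–B6
The largest bag has 3 vertices, giving width 2; this decomposition certifies tw(G) ≤ 2. Since 2–5–7–6–3–4–8–1–2 is a cycle in G, G is not acyclic. Forests are exactly the graphs of treewidth ≤ 1, so tw(G) ≥ 2. Hence tw(G) = 2 exactly.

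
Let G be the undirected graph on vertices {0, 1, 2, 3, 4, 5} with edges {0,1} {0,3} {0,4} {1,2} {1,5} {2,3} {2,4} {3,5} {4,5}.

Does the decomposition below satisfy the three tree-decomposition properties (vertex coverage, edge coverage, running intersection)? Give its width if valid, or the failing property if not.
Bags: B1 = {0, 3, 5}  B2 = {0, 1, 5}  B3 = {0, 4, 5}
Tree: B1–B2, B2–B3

A tree decomposition must satisfy three properties: every vertex lies in some bag; for every edge, both endpoints lie together in some bag; and for every vertex, the bags containing it form a connected subtree. Here vertex 2 appears in no bag, so the decomposition is invalid.

No — vertex 2 appears in no bag.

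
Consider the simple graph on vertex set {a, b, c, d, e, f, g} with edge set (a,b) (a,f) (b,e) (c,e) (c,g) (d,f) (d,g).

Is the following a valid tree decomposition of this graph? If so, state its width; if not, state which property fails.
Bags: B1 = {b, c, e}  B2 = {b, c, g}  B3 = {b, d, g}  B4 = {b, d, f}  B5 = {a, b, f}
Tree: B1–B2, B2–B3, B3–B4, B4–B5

Every vertex of G appears in some bag (union = {a, b, c, d, e, f, g}); every edge is covered by a bag; and for each vertex v the set of bags containing v is connected in the bag tree. The decomposition is therefore valid. The largest bag has 3 vertices, so the width is 2.

Yes; width 2.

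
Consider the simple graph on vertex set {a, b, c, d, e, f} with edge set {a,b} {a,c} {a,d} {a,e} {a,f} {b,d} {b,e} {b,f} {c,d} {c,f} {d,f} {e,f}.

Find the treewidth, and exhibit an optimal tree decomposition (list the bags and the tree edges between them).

Treewidth 3.
Bags: B1 = {a, b, e, f}  B2 = {a, b, d, f}  B3 = {a, c, d, f}
Tree: B1–B2, B2–B3

Every bag has size at most 4, so the width is 4 − 1 = 3 and tw(G) ≤ 3. For the lower bound, the 4 vertices {a, c, d, f} are pairwise adjacent, and any tree decomposition puts a clique entirely inside one bag — forcing width ≥ 3. Hence tw(G) = 3 exactly.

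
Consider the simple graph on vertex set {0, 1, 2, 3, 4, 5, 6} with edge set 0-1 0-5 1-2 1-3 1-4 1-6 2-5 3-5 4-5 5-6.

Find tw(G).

2

A width-2 tree decomposition is:
Bags: B1 = {1, 5, 6}  B2 = {1, 2, 5}  B3 = {0, 1, 5}  B4 = {1, 4, 5}  B5 = {1, 3, 5}
Tree: B1–B2, B2–B3, B3–B4, B4–B5
Each bag holds 3 vertices, so the decomposition has width 2, which upper-bounds the treewidth. For the lower bound, G contains the cycle 5–6–1–2–5, so G is not a forest; only forests have treewidth ≤ 1, hence tw(G) ≥ 2. Combining the bounds, tw(G) = 2.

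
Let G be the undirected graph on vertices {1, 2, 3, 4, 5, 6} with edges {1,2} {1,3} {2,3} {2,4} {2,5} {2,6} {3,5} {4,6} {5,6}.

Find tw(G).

A width-2 tree decomposition is:
Bags: B1 = {2, 3, 5}  B2 = {2, 5, 6}  B3 = {2, 4, 6}  B4 = {1, 2, 3}
Tree: B1–B2, B2–B3, B1–B4
The largest bag has 3 vertices, giving width 2; this decomposition certifies tw(G) ≤ 2. On the other hand G contains the 3-clique {1, 2, 3}. A clique must lie in a single bag of any decomposition, so no decomposition can have width below 2. Hence tw(G) = 2 exactly.

2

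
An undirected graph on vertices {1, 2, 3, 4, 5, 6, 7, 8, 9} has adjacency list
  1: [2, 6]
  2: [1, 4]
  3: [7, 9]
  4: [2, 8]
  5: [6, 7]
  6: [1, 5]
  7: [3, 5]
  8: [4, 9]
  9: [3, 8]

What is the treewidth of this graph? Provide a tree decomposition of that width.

Treewidth 2.
One such decomposition:
Bags: B1 = {1, 5, 6}  B2 = {1, 5, 7}  B3 = {1, 3, 7}  B4 = {1, 3, 9}  B5 = {1, 8, 9}  B6 = {1, 4, 8}  B7 = {1, 2, 4}
Tree: B1–B2, B2–B3, B3–B4, B4–B5, B5–B6, B6–B7

Every bag has size at most 3, so the width is 3 − 1 = 2 and tw(G) ≤ 2. Since 1–6–5–7–3–9–8–4–2–1 is a cycle in G, G is not acyclic. Forests are exactly the graphs of treewidth ≤ 1, so tw(G) ≥ 2. Combining the bounds, tw(G) = 2.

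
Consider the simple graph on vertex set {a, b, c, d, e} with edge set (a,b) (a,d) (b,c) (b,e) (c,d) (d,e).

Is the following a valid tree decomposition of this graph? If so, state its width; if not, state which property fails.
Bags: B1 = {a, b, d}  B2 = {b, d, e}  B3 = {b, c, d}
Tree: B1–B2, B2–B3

Yes; width 2.

Checking the three conditions: (i) the bags cover all of {a, b, c, d, e}; (ii) for each edge, some bag contains both endpoints; (iii) the bags containing any fixed vertex form a subtree. All hold, so the decomposition is valid with width 3 − 1 = 2.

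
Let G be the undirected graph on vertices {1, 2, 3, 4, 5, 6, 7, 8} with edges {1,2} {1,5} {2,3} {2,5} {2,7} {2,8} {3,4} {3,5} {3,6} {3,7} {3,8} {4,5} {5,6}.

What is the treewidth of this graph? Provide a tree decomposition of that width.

Treewidth 2.
One such decomposition:
Bags: B1 = {2, 3, 5}  B2 = {1, 2, 5}  B3 = {3, 4, 5}  B4 = {2, 3, 7}  B5 = {2, 3, 8}  B6 = {3, 5, 6}
Tree: B1–B2, B1–B3, B1–B4, B4–B5, B3–B6

Each bag holds 3 vertices, so the decomposition has width 2, which upper-bounds the treewidth. Conversely, {1, 2, 5} is a clique of size 3, and the vertices of any clique must share a bag in every tree decomposition; so some bag has ≥ 3 vertices and tw(G) ≥ 2. The upper and lower bounds meet at 2, so that is the treewidth.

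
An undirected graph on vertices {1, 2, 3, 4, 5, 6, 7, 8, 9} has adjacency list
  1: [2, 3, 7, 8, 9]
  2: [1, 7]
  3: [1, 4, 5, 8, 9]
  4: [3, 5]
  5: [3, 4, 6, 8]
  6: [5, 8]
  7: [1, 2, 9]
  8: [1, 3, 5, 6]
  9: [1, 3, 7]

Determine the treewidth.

2

A width-2 tree decomposition is:
Bags: B1 = {1, 7, 9}  B2 = {1, 3, 9}  B3 = {1, 3, 8}  B4 = {3, 5, 8}  B5 = {3, 4, 5}  B6 = {1, 2, 7}  B7 = {5, 6, 8}
Tree: B1–B2, B2–B3, B3–B4, B4–B5, B1–B6, B4–B7
The largest bag has 3 vertices, giving width 2; this decomposition certifies tw(G) ≤ 2. Conversely, {1, 2, 7} is a clique of size 3, and the vertices of any clique must share a bag in every tree decomposition; so some bag has ≥ 3 vertices and tw(G) ≥ 2. Hence tw(G) = 2 exactly.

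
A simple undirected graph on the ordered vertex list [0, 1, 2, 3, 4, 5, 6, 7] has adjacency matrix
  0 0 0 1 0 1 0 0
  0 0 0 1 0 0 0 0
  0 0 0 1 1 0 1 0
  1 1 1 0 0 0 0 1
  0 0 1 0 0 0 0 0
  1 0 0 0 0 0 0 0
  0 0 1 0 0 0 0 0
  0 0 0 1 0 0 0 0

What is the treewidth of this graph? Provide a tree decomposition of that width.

Every bag has size at most 2, so the width is 2 − 1 = 1 and tw(G) ≤ 1. Since G has at least one edge (e.g. 3–2), it is not an edgeless graph, so tw(G) ≥ 1. Therefore the treewidth is 1.

Treewidth 1.
One such decomposition:
Bags: B1 = {2, 3}  B2 = {0, 3}  B3 = {2, 6}  B4 = {2, 4}  B5 = {0, 5}  B6 = {3, 7}  B7 = {1, 3}
Tree: B1–B2, B1–B3, B3–B4, B2–B5, B1–B6, B1–B7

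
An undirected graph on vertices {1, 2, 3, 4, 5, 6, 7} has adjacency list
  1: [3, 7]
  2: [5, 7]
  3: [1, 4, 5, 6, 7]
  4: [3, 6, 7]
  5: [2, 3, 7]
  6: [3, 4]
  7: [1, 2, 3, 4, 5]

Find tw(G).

2

A width-2 tree decomposition is:
Bags: B1 = {3, 5, 7}  B2 = {3, 4, 7}  B3 = {1, 3, 7}  B4 = {2, 5, 7}  B5 = {3, 4, 6}
Tree: B1–B2, B2–B3, B1–B4, B2–B5
The largest bag has 3 vertices, giving width 2; this decomposition certifies tw(G) ≤ 2. Conversely, {2, 5, 7} is a clique of size 3, and the vertices of any clique must share a bag in every tree decomposition; so some bag has ≥ 3 vertices and tw(G) ≥ 2. Hence tw(G) = 2 exactly.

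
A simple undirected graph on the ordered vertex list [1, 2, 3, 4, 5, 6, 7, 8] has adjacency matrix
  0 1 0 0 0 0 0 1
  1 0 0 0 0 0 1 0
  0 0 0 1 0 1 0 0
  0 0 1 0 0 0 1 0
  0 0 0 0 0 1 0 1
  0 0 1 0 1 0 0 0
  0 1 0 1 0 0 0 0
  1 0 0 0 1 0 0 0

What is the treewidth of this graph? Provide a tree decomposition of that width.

Treewidth 2.
One such decomposition:
Bags: B1 = {2, 4, 7}  B2 = {1, 2, 4}  B3 = {1, 4, 8}  B4 = {4, 5, 8}  B5 = {4, 5, 6}  B6 = {3, 4, 6}
Tree: B1–B2, B2–B3, B3–B4, B4–B5, B5–B6

Each bag holds 3 vertices, so the decomposition has width 2, which upper-bounds the treewidth. Since 4–7–2–1–8–5–6–3–4 is a cycle in G, G is not acyclic. Forests are exactly the graphs of treewidth ≤ 1, so tw(G) ≥ 2. Hence tw(G) = 2 exactly.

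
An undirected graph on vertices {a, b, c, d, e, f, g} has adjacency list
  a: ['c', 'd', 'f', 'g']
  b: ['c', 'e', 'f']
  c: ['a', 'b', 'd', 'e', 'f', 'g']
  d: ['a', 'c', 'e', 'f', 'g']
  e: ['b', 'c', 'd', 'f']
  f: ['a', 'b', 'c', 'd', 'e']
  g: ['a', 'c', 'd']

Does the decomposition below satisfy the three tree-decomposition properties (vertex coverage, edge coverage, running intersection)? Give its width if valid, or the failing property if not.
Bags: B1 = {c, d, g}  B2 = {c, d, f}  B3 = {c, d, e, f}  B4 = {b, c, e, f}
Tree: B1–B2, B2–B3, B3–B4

A tree decomposition must satisfy three properties: every vertex lies in some bag; for every edge, both endpoints lie together in some bag; and for every vertex, the bags containing it form a connected subtree. Here vertex a appears in no bag, so the decomposition is invalid.

No — vertex a appears in no bag.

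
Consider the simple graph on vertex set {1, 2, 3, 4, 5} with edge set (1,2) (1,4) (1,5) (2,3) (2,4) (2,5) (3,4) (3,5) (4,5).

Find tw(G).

3

A width-3 tree decomposition is:
Bags: B1 = {2, 3, 4, 5}  B2 = {1, 2, 4, 5}
Tree: B1–B2
Each bag holds 4 vertices, so the decomposition has width 3, which upper-bounds the treewidth. On the other hand G contains the 4-clique {1, 2, 4, 5}. A clique must lie in a single bag of any decomposition, so no decomposition can have width below 3. Therefore the treewidth is 3.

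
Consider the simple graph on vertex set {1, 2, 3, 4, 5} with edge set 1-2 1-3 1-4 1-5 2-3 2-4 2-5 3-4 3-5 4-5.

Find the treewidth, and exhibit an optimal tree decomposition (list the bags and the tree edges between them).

A single bag containing all 5 vertices is trivially a valid decomposition of width 4. Conversely, {1, 2, 3, 4, 5} is a clique of size 5, and the vertices of any clique must share a bag in every tree decomposition; so some bag has ≥ 5 vertices and tw(G) ≥ 4. Hence tw(G) = 4 exactly.

Treewidth 4.
One such decomposition:
Bags: B1 = {1, 2, 3, 4, 5}
Tree: (single bag)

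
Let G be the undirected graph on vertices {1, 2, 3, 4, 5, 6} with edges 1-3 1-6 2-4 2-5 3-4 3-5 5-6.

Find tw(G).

2

A width-2 tree decomposition is:
Bags: B1 = {1, 5, 6}  B2 = {1, 3, 5}  B3 = {2, 3, 5}  B4 = {2, 3, 4}
Tree: B1–B2, B2–B3, B3–B4
Each bag holds 3 vertices, so the decomposition has width 2, which upper-bounds the treewidth. The edges 6–1–3–5–6 form a cycle, so G is not a tree and its treewidth is at least 2. Combining the bounds, tw(G) = 2.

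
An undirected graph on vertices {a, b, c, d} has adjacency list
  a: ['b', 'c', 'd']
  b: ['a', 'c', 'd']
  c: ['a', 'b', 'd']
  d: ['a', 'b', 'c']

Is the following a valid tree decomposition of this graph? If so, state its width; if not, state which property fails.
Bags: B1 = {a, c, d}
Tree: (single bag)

A tree decomposition must satisfy three properties: every vertex lies in some bag; for every edge, both endpoints lie together in some bag; and for every vertex, the bags containing it form a connected subtree. Here vertex b appears in no bag, so the decomposition is invalid.

No — vertex b appears in no bag.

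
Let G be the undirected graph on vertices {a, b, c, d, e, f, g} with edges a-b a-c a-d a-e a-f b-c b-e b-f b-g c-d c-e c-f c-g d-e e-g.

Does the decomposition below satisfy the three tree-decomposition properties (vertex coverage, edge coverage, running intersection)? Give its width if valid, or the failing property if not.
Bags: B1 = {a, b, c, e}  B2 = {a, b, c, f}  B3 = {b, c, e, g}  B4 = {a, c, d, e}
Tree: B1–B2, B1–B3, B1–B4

Yes; width 3.

Every vertex of G appears in some bag (union = {a, b, c, d, e, f, g}); every edge is covered by a bag; and for each vertex v the set of bags containing v is connected in the bag tree. The decomposition is therefore valid. The largest bag has 4 vertices, so the width is 3.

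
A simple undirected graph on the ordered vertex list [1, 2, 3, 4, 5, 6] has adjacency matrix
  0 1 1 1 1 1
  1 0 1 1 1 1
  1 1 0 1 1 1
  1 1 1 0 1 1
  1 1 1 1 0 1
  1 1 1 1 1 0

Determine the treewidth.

5

A width-5 tree decomposition is:
Bags: B1 = {1, 2, 3, 4, 5, 6}
Tree: (single bag)
With just one bag of size 6, the width is 6 − 1 = 5, so tw(G) ≤ 5. For the lower bound, the 6 vertices {1, 2, 3, 4, 5, 6} are pairwise adjacent, and any tree decomposition puts a clique entirely inside one bag — forcing width ≥ 5. Combining the bounds, tw(G) = 5.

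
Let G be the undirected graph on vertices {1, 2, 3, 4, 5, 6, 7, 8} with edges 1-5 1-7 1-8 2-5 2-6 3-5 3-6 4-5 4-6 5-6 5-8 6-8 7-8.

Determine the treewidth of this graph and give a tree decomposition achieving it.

Every bag has size at most 3, so the width is 3 − 1 = 2 and tw(G) ≤ 2. On the other hand G contains the 3-clique {1, 5, 8}. A clique must lie in a single bag of any decomposition, so no decomposition can have width below 2. Therefore the treewidth is 2.

Treewidth 2.
One such decomposition:
Bags: B1 = {2, 5, 6}  B2 = {5, 6, 8}  B3 = {3, 5, 6}  B4 = {4, 5, 6}  B5 = {1, 5, 8}  B6 = {1, 7, 8}
Tree: B1–B2, B1–B3, B2–B4, B2–B5, B5–B6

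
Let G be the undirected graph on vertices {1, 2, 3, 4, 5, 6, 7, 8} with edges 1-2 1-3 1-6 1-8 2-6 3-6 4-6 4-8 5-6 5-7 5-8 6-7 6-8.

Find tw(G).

2

A width-2 tree decomposition is:
Bags: B1 = {1, 6, 8}  B2 = {1, 3, 6}  B3 = {5, 6, 8}  B4 = {5, 6, 7}  B5 = {4, 6, 8}  B6 = {1, 2, 6}
Tree: B1–B2, B1–B3, B3–B4, B1–B5, B2–B6
The largest bag has 3 vertices, giving width 2; this decomposition certifies tw(G) ≤ 2. On the other hand G contains the 3-clique {1, 6, 8}. A clique must lie in a single bag of any decomposition, so no decomposition can have width below 2. Hence tw(G) = 2 exactly.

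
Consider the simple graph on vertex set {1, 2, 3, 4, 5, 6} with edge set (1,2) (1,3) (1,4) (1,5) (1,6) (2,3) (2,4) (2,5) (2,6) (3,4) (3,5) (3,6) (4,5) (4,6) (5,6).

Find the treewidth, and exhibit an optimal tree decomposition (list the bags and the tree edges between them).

A single bag containing all 6 vertices is trivially a valid decomposition of width 5. Conversely, {1, 2, 3, 4, 5, 6} is a clique of size 6, and the vertices of any clique must share a bag in every tree decomposition; so some bag has ≥ 6 vertices and tw(G) ≥ 5. The upper and lower bounds meet at 5, so that is the treewidth.

Treewidth 5.
Bags: B1 = {1, 2, 3, 4, 5, 6}
Tree: (single bag)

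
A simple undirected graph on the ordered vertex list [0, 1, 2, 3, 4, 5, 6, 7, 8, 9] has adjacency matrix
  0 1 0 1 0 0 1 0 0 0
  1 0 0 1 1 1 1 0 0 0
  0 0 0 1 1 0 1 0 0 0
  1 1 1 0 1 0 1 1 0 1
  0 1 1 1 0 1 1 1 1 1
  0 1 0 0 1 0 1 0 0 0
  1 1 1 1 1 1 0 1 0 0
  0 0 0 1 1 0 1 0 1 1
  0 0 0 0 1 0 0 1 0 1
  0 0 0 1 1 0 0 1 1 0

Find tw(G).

3

A width-3 tree decomposition is:
Bags: B1 = {1, 3, 4, 6}  B2 = {0, 1, 3, 6}  B3 = {1, 4, 5, 6}  B4 = {3, 4, 6, 7}  B5 = {3, 4, 7, 9}  B6 = {2, 3, 4, 6}  B7 = {4, 7, 8, 9}
Tree: B1–B2, B1–B3, B1–B4, B4–B5, B4–B6, B5–B7
The largest bag has 4 vertices, giving width 3; this decomposition certifies tw(G) ≤ 3. On the other hand G contains the 4-clique {0, 1, 3, 6}. A clique must lie in a single bag of any decomposition, so no decomposition can have width below 3. Therefore the treewidth is 3.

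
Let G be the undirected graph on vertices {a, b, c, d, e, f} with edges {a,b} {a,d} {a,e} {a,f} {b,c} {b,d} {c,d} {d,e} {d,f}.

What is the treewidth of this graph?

2

A width-2 tree decomposition is:
Bags: B1 = {a, d, e}  B2 = {a, b, d}  B3 = {b, c, d}  B4 = {a, d, f}
Tree: B1–B2, B2–B3, B1–B4
Each bag holds 3 vertices, so the decomposition has width 2, which upper-bounds the treewidth. Conversely, {b, c, d} is a clique of size 3, and the vertices of any clique must share a bag in every tree decomposition; so some bag has ≥ 3 vertices and tw(G) ≥ 2. Therefore the treewidth is 2.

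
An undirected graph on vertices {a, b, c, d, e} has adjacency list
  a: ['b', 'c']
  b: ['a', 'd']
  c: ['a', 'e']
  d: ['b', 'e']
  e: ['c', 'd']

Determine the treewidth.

2

A width-2 tree decomposition is:
Bags: B1 = {a, b, c}  B2 = {b, c, e}  B3 = {b, d, e}
Tree: B1–B2, B2–B3
The largest bag has 3 vertices, giving width 2; this decomposition certifies tw(G) ≤ 2. For the lower bound, G contains the cycle b–a–c–e–d–b, so G is not a forest; only forests have treewidth ≤ 1, hence tw(G) ≥ 2. Therefore the treewidth is 2.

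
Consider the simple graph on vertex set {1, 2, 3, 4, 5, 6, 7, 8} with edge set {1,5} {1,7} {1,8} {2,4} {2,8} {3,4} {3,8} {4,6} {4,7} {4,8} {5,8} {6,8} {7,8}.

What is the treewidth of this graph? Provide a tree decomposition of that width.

Treewidth 2.
One such decomposition:
Bags: B1 = {4, 7, 8}  B2 = {3, 4, 8}  B3 = {2, 4, 8}  B4 = {1, 7, 8}  B5 = {1, 5, 8}  B6 = {4, 6, 8}
Tree: B1–B2, B1–B3, B1–B4, B4–B5, B2–B6

Every bag has size at most 3, so the width is 3 − 1 = 2 and tw(G) ≤ 2. For the lower bound, the 3 vertices {1, 5, 8} are pairwise adjacent, and any tree decomposition puts a clique entirely inside one bag — forcing width ≥ 2. Hence tw(G) = 2 exactly.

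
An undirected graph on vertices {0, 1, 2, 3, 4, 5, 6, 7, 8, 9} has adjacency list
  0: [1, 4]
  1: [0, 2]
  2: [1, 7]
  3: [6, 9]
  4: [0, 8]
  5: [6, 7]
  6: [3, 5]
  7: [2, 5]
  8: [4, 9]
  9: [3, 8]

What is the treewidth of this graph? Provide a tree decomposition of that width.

Each bag holds 3 vertices, so the decomposition has width 2, which upper-bounds the treewidth. Since 6–5–7–2–1–0–4–8–9–3–6 is a cycle in G, G is not acyclic. Forests are exactly the graphs of treewidth ≤ 1, so tw(G) ≥ 2. The upper and lower bounds meet at 2, so that is the treewidth.

Treewidth 2.
One optimal decomposition is:
Bags: B1 = {5, 6, 7}  B2 = {2, 6, 7}  B3 = {1, 2, 6}  B4 = {0, 1, 6}  B5 = {0, 4, 6}  B6 = {4, 6, 8}  B7 = {6, 8, 9}  B8 = {3, 6, 9}
Tree: B1–B2, B2–B3, B3–B4, B4–B5, B5–B6, B6–B7, B7–B8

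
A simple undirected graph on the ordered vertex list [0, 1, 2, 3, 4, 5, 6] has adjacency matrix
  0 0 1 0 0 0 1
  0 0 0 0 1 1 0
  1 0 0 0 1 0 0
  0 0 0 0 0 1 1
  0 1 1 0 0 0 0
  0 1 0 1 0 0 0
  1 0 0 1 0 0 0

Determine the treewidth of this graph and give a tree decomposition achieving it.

Treewidth 2.
Bags: B1 = {3, 5, 6}  B2 = {0, 5, 6}  B3 = {0, 2, 5}  B4 = {2, 4, 5}  B5 = {1, 4, 5}
Tree: B1–B2, B2–B3, B3–B4, B4–B5

Each bag holds 3 vertices, so the decomposition has width 2, which upper-bounds the treewidth. Since 5–3–6–0–2–4–1–5 is a cycle in G, G is not acyclic. Forests are exactly the graphs of treewidth ≤ 1, so tw(G) ≥ 2. Therefore the treewidth is 2.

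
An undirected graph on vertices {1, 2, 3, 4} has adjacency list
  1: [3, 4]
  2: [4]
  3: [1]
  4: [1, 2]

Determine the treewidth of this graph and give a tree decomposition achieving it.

Every bag has size at most 2, so the width is 2 − 1 = 1 and tw(G) ≤ 1. Any graph with an edge has treewidth ≥ 1, and G has the edge 4–1. Combining the bounds, tw(G) = 1.

Treewidth 1.
Bags: B1 = {1, 4}  B2 = {1, 3}  B3 = {2, 4}
Tree: B1–B2, B1–B3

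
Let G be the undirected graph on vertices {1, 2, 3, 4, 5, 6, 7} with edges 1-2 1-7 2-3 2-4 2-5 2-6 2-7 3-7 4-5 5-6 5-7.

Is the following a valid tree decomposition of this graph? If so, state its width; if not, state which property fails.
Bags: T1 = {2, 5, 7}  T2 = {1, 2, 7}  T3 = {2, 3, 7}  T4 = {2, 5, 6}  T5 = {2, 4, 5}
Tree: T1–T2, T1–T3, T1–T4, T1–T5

Yes; width 2.

Every vertex of G appears in some bag (union = {1, 2, 3, 4, 5, 6, 7}); every edge is covered by a bag; and for each vertex v the set of bags containing v is connected in the bag tree. The decomposition is therefore valid. The largest bag has 3 vertices, so the width is 2.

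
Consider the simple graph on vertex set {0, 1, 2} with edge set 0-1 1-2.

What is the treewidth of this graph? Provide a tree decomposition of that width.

Treewidth 1.
One such decomposition:
Bags: B1 = {0, 1}  B2 = {1, 2}
Tree: B1–B2

Each bag holds 2 vertices, so the decomposition has width 1, which upper-bounds the treewidth. Any graph with an edge has treewidth ≥ 1, and G has the edge 0–1. Hence tw(G) = 1 exactly.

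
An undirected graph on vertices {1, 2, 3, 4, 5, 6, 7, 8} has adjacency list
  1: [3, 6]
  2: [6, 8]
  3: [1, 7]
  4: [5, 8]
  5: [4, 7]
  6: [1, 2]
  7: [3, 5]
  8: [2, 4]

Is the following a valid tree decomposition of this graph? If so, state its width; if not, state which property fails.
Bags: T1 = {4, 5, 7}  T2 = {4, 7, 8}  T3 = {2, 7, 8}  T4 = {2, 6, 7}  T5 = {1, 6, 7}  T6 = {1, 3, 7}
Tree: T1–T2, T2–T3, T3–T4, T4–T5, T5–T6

Every vertex of G appears in some bag (union = {1, 2, 3, 4, 5, 6, 7, 8}); every edge is covered by a bag; and for each vertex v the set of bags containing v is connected in the bag tree. The decomposition is therefore valid. The largest bag has 3 vertices, so the width is 2.

Yes; width 2.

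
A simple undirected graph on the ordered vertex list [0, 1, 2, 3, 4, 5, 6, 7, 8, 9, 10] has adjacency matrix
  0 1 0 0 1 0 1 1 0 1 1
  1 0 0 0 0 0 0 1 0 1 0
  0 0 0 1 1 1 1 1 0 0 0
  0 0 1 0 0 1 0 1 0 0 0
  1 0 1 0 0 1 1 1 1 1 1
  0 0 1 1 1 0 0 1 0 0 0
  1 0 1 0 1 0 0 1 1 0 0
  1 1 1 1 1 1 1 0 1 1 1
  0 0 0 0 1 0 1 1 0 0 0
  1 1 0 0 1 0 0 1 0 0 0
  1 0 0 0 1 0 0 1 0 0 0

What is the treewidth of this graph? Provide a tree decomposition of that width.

Treewidth 3.
One such decomposition:
Bags: B1 = {2, 4, 6, 7}  B2 = {0, 4, 6, 7}  B3 = {0, 4, 7, 9}  B4 = {4, 6, 7, 8}  B5 = {0, 4, 7, 10}  B6 = {2, 4, 5, 7}  B7 = {0, 1, 7, 9}  B8 = {2, 3, 5, 7}
Tree: B1–B2, B2–B3, B2–B4, B2–B5, B1–B6, B3–B7, B6–B8

Every bag has size at most 4, so the width is 4 − 1 = 3 and tw(G) ≤ 3. On the other hand G contains the 4-clique {0, 1, 7, 9}. A clique must lie in a single bag of any decomposition, so no decomposition can have width below 3. The upper and lower bounds meet at 3, so that is the treewidth.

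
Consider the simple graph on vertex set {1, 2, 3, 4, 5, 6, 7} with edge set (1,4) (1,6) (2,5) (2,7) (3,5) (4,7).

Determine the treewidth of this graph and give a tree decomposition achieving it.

Every bag has size at most 2, so the width is 2 − 1 = 1 and tw(G) ≤ 1. G has an edge, so its treewidth is at least 1. Combining the bounds, tw(G) = 1.

Treewidth 1.
One optimal decomposition is:
Bags: B1 = {1, 6}  B2 = {1, 4}  B3 = {4, 7}  B4 = {2, 7}  B5 = {2, 5}  B6 = {3, 5}
Tree: B1–B2, B2–B3, B3–B4, B4–B5, B5–B6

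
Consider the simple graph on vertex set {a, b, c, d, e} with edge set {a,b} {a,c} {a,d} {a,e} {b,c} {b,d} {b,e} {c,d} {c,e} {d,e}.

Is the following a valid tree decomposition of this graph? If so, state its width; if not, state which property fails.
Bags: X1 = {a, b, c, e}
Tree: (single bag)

A tree decomposition must satisfy three properties: every vertex lies in some bag; for every edge, both endpoints lie together in some bag; and for every vertex, the bags containing it form a connected subtree. Here vertex d appears in no bag, so the decomposition is invalid.

No — vertex d appears in no bag.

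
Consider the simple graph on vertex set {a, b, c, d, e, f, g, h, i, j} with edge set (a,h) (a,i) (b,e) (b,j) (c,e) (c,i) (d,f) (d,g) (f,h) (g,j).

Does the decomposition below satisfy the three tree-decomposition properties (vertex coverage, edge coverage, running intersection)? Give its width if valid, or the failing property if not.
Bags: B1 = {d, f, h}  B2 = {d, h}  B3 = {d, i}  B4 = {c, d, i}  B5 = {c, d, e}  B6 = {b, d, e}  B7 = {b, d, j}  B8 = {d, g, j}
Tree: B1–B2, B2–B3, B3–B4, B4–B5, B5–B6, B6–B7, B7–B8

No — vertex a appears in no bag.

A tree decomposition must satisfy three properties: every vertex lies in some bag; for every edge, both endpoints lie together in some bag; and for every vertex, the bags containing it form a connected subtree. Here vertex a appears in no bag, so the decomposition is invalid.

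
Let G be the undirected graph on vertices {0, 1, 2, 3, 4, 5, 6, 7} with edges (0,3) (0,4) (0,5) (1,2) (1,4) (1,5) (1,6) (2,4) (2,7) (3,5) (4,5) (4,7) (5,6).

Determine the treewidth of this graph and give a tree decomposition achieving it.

Every bag has size at most 3, so the width is 3 − 1 = 2 and tw(G) ≤ 2. On the other hand G contains the 3-clique {0, 3, 5}. A clique must lie in a single bag of any decomposition, so no decomposition can have width below 2. Combining the bounds, tw(G) = 2.

Treewidth 2.
One optimal decomposition is:
Bags: B1 = {2, 4, 7}  B2 = {1, 2, 4}  B3 = {1, 4, 5}  B4 = {1, 5, 6}  B5 = {0, 4, 5}  B6 = {0, 3, 5}
Tree: B1–B2, B2–B3, B3–B4, B3–B5, B5–B6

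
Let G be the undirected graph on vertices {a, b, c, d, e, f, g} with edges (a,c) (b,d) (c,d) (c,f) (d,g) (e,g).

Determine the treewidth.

A width-1 tree decomposition is:
Bags: B1 = {a, c}  B2 = {c, d}  B3 = {d, g}  B4 = {e, g}  B5 = {b, d}  B6 = {c, f}
Tree: B1–B2, B2–B3, B3–B4, B2–B5, B1–B6
Each bag holds 2 vertices, so the decomposition has width 1, which upper-bounds the treewidth. Any graph with an edge has treewidth ≥ 1, and G has the edge a–c. Therefore the treewidth is 1.

1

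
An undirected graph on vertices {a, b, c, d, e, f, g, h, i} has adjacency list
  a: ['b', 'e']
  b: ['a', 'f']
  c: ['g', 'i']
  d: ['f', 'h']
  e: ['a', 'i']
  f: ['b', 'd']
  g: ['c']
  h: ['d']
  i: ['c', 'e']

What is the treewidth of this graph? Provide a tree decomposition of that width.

Treewidth 1.
One optimal decomposition is:
Bags: B1 = {c, g}  B2 = {c, i}  B3 = {e, i}  B4 = {a, e}  B5 = {a, b}  B6 = {b, f}  B7 = {d, f}  B8 = {d, h}
Tree: B1–B2, B2–B3, B3–B4, B4–B5, B5–B6, B6–B7, B7–B8

The largest bag has 2 vertices, giving width 1; this decomposition certifies tw(G) ≤ 1. Any graph with an edge has treewidth ≥ 1, and G has the edge g–c. The upper and lower bounds meet at 1, so that is the treewidth.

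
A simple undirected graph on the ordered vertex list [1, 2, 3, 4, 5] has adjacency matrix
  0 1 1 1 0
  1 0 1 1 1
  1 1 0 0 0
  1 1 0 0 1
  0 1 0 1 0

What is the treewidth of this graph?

A width-2 tree decomposition is:
Bags: B1 = {1, 2, 3}  B2 = {1, 2, 4}  B3 = {2, 4, 5}
Tree: B1–B2, B2–B3
Each bag holds 3 vertices, so the decomposition has width 2, which upper-bounds the treewidth. Conversely, {1, 2, 3} is a clique of size 3, and the vertices of any clique must share a bag in every tree decomposition; so some bag has ≥ 3 vertices and tw(G) ≥ 2. Combining the bounds, tw(G) = 2.

2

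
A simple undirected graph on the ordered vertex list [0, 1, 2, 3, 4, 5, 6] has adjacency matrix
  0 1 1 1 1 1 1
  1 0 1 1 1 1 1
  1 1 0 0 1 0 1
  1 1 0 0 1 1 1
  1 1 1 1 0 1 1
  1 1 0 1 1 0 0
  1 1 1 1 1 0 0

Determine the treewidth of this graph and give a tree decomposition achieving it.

Every bag has size at most 5, so the width is 5 − 1 = 4 and tw(G) ≤ 4. For the lower bound, the 5 vertices {0, 1, 2, 4, 6} are pairwise adjacent, and any tree decomposition puts a clique entirely inside one bag — forcing width ≥ 4. Hence tw(G) = 4 exactly.

Treewidth 4.
Bags: B1 = {0, 1, 3, 4, 5}  B2 = {0, 1, 3, 4, 6}  B3 = {0, 1, 2, 4, 6}
Tree: B1–B2, B2–B3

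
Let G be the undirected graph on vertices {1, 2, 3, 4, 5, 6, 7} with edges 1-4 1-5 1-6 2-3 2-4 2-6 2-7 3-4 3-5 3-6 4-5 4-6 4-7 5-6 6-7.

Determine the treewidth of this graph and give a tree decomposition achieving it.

Treewidth 3.
Bags: B1 = {2, 3, 4, 6}  B2 = {3, 4, 5, 6}  B3 = {1, 4, 5, 6}  B4 = {2, 4, 6, 7}
Tree: B1–B2, B2–B3, B1–B4

Each bag holds 4 vertices, so the decomposition has width 3, which upper-bounds the treewidth. On the other hand G contains the 4-clique {1, 4, 5, 6}. A clique must lie in a single bag of any decomposition, so no decomposition can have width below 3. Combining the bounds, tw(G) = 3.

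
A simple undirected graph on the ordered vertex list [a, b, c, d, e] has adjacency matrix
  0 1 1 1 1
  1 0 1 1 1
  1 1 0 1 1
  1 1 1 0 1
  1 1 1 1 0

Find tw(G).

4

A width-4 tree decomposition is:
Bags: B1 = {a, b, c, d, e}
Tree: (single bag)
A single bag containing all 5 vertices is trivially a valid decomposition of width 4. For the lower bound, the 5 vertices {a, b, c, d, e} are pairwise adjacent, and any tree decomposition puts a clique entirely inside one bag — forcing width ≥ 4. Hence tw(G) = 4 exactly.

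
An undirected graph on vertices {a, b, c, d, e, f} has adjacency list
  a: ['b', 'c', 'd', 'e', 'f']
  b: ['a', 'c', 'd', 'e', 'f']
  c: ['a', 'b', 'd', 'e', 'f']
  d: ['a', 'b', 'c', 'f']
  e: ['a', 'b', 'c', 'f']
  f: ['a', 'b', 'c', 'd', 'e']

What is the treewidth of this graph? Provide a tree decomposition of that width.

Every bag has size at most 5, so the width is 5 − 1 = 4 and tw(G) ≤ 4. On the other hand G contains the 5-clique {a, b, c, d, f}. A clique must lie in a single bag of any decomposition, so no decomposition can have width below 4. Hence tw(G) = 4 exactly.

Treewidth 4.
Bags: B1 = {a, b, c, d, f}  B2 = {a, b, c, e, f}
Tree: B1–B2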